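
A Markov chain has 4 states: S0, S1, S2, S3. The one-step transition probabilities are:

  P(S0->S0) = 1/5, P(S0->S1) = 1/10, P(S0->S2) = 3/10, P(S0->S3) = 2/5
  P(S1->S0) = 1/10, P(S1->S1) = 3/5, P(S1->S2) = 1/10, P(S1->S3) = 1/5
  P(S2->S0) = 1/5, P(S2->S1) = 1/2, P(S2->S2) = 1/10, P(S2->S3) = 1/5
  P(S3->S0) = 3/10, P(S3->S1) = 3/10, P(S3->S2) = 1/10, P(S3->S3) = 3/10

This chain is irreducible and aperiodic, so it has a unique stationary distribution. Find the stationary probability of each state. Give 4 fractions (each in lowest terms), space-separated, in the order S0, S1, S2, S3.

Answer: 139/752 39/94 103/752 99/376

Derivation:
The stationary distribution satisfies pi = pi * P, i.e.:
  pi_S0 = 1/5*pi_S0 + 1/10*pi_S1 + 1/5*pi_S2 + 3/10*pi_S3
  pi_S1 = 1/10*pi_S0 + 3/5*pi_S1 + 1/2*pi_S2 + 3/10*pi_S3
  pi_S2 = 3/10*pi_S0 + 1/10*pi_S1 + 1/10*pi_S2 + 1/10*pi_S3
  pi_S3 = 2/5*pi_S0 + 1/5*pi_S1 + 1/5*pi_S2 + 3/10*pi_S3
with normalization: pi_S0 + pi_S1 + pi_S2 + pi_S3 = 1.

Using the first 3 balance equations plus normalization, the linear system A*pi = b is:
  [-4/5, 1/10, 1/5, 3/10] . pi = 0
  [1/10, -2/5, 1/2, 3/10] . pi = 0
  [3/10, 1/10, -9/10, 1/10] . pi = 0
  [1, 1, 1, 1] . pi = 1

Solving yields:
  pi_S0 = 139/752
  pi_S1 = 39/94
  pi_S2 = 103/752
  pi_S3 = 99/376

Verification (pi * P):
  139/752*1/5 + 39/94*1/10 + 103/752*1/5 + 99/376*3/10 = 139/752 = pi_S0  (ok)
  139/752*1/10 + 39/94*3/5 + 103/752*1/2 + 99/376*3/10 = 39/94 = pi_S1  (ok)
  139/752*3/10 + 39/94*1/10 + 103/752*1/10 + 99/376*1/10 = 103/752 = pi_S2  (ok)
  139/752*2/5 + 39/94*1/5 + 103/752*1/5 + 99/376*3/10 = 99/376 = pi_S3  (ok)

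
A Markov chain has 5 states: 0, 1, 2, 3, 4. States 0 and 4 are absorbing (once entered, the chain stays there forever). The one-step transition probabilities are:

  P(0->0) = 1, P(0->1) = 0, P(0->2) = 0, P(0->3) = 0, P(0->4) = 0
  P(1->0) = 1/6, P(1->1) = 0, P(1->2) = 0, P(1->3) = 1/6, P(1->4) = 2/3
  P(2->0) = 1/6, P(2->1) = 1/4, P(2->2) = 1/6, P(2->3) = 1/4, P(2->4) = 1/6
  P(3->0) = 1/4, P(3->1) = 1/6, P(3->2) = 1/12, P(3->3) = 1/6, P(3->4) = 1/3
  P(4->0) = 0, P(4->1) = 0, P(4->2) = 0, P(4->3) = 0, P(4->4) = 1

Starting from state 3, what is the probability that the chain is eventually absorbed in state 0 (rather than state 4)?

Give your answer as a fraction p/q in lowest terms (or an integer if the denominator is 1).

Let a_i = P(absorbed in 0 | start in state i).
Boundary conditions: a_0 = 1, a_4 = 0.
For each transient state i, a_i = sum_j P(i->j) * a_j:
  a_1 = 1/6*a_0 + 0*a_1 + 0*a_2 + 1/6*a_3 + 2/3*a_4
  a_2 = 1/6*a_0 + 1/4*a_1 + 1/6*a_2 + 1/4*a_3 + 1/6*a_4
  a_3 = 1/4*a_0 + 1/6*a_1 + 1/12*a_2 + 1/6*a_3 + 1/3*a_4

Substituting a_0 = 1 and a_4 = 0, rearrange to (I - Q) a = r where r[i] = P(i -> 0):
  [1, 0, -1/6] . (a_1, a_2, a_3) = 1/6
  [-1/4, 5/6, -1/4] . (a_1, a_2, a_3) = 1/6
  [-1/6, -1/12, 5/6] . (a_1, a_2, a_3) = 1/4

Solving yields:
  a_1 = 3/13
  a_2 = 5/13
  a_3 = 5/13

Starting state is 3, so the absorption probability is a_3 = 5/13.

Answer: 5/13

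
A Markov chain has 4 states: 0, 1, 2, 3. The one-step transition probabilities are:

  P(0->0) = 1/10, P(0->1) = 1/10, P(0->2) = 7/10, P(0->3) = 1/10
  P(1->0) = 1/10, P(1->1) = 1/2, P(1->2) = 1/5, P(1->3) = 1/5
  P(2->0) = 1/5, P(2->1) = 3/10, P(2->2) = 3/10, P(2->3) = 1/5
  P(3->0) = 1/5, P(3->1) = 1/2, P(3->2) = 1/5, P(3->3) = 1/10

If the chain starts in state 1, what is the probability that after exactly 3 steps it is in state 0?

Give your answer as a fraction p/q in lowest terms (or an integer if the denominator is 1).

Answer: 18/125

Derivation:
Computing P^3 by repeated multiplication:
P^1 =
  0: [1/10, 1/10, 7/10, 1/10]
  1: [1/10, 1/2, 1/5, 1/5]
  2: [1/5, 3/10, 3/10, 1/5]
  3: [1/5, 1/2, 1/5, 1/10]
P^2 =
  0: [9/50, 8/25, 8/25, 9/50]
  1: [7/50, 21/50, 27/100, 17/100]
  2: [3/20, 9/25, 33/100, 4/25]
  3: [13/100, 19/50, 8/25, 17/100]
P^3 =
  0: [3/20, 91/250, 161/500, 41/250]
  1: [18/125, 39/100, 297/1000, 169/1000]
  2: [149/1000, 187/500, 77/250, 169/1000]
  3: [149/1000, 48/125, 297/1000, 17/100]

(P^3)[1 -> 0] = 18/125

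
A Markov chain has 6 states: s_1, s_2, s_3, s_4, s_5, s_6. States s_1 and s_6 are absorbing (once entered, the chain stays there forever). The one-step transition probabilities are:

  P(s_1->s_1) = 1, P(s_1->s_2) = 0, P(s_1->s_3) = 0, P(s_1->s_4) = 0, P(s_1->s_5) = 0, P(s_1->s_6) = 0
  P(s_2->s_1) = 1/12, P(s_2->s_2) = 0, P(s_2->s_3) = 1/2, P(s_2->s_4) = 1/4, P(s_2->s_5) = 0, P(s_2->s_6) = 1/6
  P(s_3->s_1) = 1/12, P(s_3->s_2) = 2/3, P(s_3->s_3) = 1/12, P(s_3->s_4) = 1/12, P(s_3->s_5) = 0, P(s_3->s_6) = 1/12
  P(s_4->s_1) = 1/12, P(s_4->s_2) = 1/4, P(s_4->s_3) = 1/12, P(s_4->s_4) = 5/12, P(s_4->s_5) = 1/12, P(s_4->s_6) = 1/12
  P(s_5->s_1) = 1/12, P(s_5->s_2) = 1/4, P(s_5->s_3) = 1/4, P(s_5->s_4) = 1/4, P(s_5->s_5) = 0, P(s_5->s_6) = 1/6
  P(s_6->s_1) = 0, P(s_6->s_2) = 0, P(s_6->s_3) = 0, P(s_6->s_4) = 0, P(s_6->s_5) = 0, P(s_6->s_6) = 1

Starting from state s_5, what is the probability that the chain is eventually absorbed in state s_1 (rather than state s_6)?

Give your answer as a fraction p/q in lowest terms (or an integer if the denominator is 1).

Answer: 210/527

Derivation:
Let a_i = P(absorbed in s_1 | start in state i).
Boundary conditions: a_s_1 = 1, a_s_6 = 0.
For each transient state i, a_i = sum_j P(i->j) * a_j:
  a_s_2 = 1/12*a_s_1 + 0*a_s_2 + 1/2*a_s_3 + 1/4*a_s_4 + 0*a_s_5 + 1/6*a_s_6
  a_s_3 = 1/12*a_s_1 + 2/3*a_s_2 + 1/12*a_s_3 + 1/12*a_s_4 + 0*a_s_5 + 1/12*a_s_6
  a_s_4 = 1/12*a_s_1 + 1/4*a_s_2 + 1/12*a_s_3 + 5/12*a_s_4 + 1/12*a_s_5 + 1/12*a_s_6
  a_s_5 = 1/12*a_s_1 + 1/4*a_s_2 + 1/4*a_s_3 + 1/4*a_s_4 + 0*a_s_5 + 1/6*a_s_6

Substituting a_s_1 = 1 and a_s_6 = 0, rearrange to (I - Q) a = r where r[i] = P(i -> s_1):
  [1, -1/2, -1/4, 0] . (a_s_2, a_s_3, a_s_4, a_s_5) = 1/12
  [-2/3, 11/12, -1/12, 0] . (a_s_2, a_s_3, a_s_4, a_s_5) = 1/12
  [-1/4, -1/12, 7/12, -1/12] . (a_s_2, a_s_3, a_s_4, a_s_5) = 1/12
  [-1/4, -1/4, -1/4, 1] . (a_s_2, a_s_3, a_s_4, a_s_5) = 1/12

Solving yields:
  a_s_2 = 638/1581
  a_s_3 = 670/1581
  a_s_4 = 685/1581
  a_s_5 = 210/527

Starting state is s_5, so the absorption probability is a_s_5 = 210/527.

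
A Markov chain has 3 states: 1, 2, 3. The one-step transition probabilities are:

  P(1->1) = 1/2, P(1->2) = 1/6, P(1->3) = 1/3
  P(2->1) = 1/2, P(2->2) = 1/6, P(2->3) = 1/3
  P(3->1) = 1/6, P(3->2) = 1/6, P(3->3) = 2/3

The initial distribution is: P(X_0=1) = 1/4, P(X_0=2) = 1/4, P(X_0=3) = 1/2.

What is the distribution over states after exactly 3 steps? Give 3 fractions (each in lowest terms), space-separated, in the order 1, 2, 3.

Answer: 1/3 1/6 1/2

Derivation:
Propagating the distribution step by step (d_{t+1} = d_t * P):
d_0 = (1=1/4, 2=1/4, 3=1/2)
  d_1[1] = 1/4*1/2 + 1/4*1/2 + 1/2*1/6 = 1/3
  d_1[2] = 1/4*1/6 + 1/4*1/6 + 1/2*1/6 = 1/6
  d_1[3] = 1/4*1/3 + 1/4*1/3 + 1/2*2/3 = 1/2
d_1 = (1=1/3, 2=1/6, 3=1/2)
  d_2[1] = 1/3*1/2 + 1/6*1/2 + 1/2*1/6 = 1/3
  d_2[2] = 1/3*1/6 + 1/6*1/6 + 1/2*1/6 = 1/6
  d_2[3] = 1/3*1/3 + 1/6*1/3 + 1/2*2/3 = 1/2
d_2 = (1=1/3, 2=1/6, 3=1/2)
  d_3[1] = 1/3*1/2 + 1/6*1/2 + 1/2*1/6 = 1/3
  d_3[2] = 1/3*1/6 + 1/6*1/6 + 1/2*1/6 = 1/6
  d_3[3] = 1/3*1/3 + 1/6*1/3 + 1/2*2/3 = 1/2
d_3 = (1=1/3, 2=1/6, 3=1/2)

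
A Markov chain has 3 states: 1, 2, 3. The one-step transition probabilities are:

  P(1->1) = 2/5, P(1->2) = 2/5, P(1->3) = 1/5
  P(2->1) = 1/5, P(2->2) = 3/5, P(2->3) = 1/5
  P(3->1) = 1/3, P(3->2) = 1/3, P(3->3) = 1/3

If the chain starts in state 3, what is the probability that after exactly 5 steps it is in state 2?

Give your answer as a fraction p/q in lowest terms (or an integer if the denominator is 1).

Answer: 72961/151875

Derivation:
Computing P^5 by repeated multiplication:
P^1 =
  1: [2/5, 2/5, 1/5]
  2: [1/5, 3/5, 1/5]
  3: [1/3, 1/3, 1/3]
P^2 =
  1: [23/75, 7/15, 17/75]
  2: [4/15, 38/75, 17/75]
  3: [14/45, 4/9, 11/45]
P^3 =
  1: [328/1125, 538/1125, 259/1125]
  2: [319/1125, 547/1125, 259/1125]
  3: [199/675, 319/675, 157/675]
P^4 =
  1: [4877/16875, 1621/3375, 3893/16875]
  2: [194/675, 8132/16875, 3893/16875]
  3: [2936/10125, 194/405, 2339/10125]
P^5 =
  1: [73042/253125, 121672/253125, 58411/253125]
  2: [72961/253125, 121753/253125, 58411/253125]
  3: [43861/151875, 72961/151875, 35053/151875]

(P^5)[3 -> 2] = 72961/151875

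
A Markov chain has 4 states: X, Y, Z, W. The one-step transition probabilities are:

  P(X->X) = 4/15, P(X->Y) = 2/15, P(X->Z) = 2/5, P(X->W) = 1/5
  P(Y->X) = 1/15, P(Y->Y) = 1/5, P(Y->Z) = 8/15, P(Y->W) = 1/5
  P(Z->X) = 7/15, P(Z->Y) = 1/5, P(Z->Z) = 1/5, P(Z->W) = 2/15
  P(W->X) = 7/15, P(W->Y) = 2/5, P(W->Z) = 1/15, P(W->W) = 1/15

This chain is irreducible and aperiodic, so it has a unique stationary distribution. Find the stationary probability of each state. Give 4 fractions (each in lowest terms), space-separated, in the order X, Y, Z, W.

Answer: 445/1396 881/4188 655/2094 331/2094

Derivation:
The stationary distribution satisfies pi = pi * P, i.e.:
  pi_X = 4/15*pi_X + 1/15*pi_Y + 7/15*pi_Z + 7/15*pi_W
  pi_Y = 2/15*pi_X + 1/5*pi_Y + 1/5*pi_Z + 2/5*pi_W
  pi_Z = 2/5*pi_X + 8/15*pi_Y + 1/5*pi_Z + 1/15*pi_W
  pi_W = 1/5*pi_X + 1/5*pi_Y + 2/15*pi_Z + 1/15*pi_W
with normalization: pi_X + pi_Y + pi_Z + pi_W = 1.

Using the first 3 balance equations plus normalization, the linear system A*pi = b is:
  [-11/15, 1/15, 7/15, 7/15] . pi = 0
  [2/15, -4/5, 1/5, 2/5] . pi = 0
  [2/5, 8/15, -4/5, 1/15] . pi = 0
  [1, 1, 1, 1] . pi = 1

Solving yields:
  pi_X = 445/1396
  pi_Y = 881/4188
  pi_Z = 655/2094
  pi_W = 331/2094

Verification (pi * P):
  445/1396*4/15 + 881/4188*1/15 + 655/2094*7/15 + 331/2094*7/15 = 445/1396 = pi_X  (ok)
  445/1396*2/15 + 881/4188*1/5 + 655/2094*1/5 + 331/2094*2/5 = 881/4188 = pi_Y  (ok)
  445/1396*2/5 + 881/4188*8/15 + 655/2094*1/5 + 331/2094*1/15 = 655/2094 = pi_Z  (ok)
  445/1396*1/5 + 881/4188*1/5 + 655/2094*2/15 + 331/2094*1/15 = 331/2094 = pi_W  (ok)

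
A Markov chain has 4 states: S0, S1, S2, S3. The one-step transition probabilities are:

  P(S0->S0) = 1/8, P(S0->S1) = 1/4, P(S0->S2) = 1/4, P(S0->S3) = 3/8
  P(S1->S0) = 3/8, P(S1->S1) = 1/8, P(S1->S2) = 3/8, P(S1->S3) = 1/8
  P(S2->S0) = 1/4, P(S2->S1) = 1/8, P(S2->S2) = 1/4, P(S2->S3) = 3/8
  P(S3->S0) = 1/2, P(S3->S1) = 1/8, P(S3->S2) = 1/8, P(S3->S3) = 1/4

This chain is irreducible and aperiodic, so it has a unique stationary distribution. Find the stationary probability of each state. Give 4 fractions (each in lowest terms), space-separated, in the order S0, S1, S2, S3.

The stationary distribution satisfies pi = pi * P, i.e.:
  pi_S0 = 1/8*pi_S0 + 3/8*pi_S1 + 1/4*pi_S2 + 1/2*pi_S3
  pi_S1 = 1/4*pi_S0 + 1/8*pi_S1 + 1/8*pi_S2 + 1/8*pi_S3
  pi_S2 = 1/4*pi_S0 + 3/8*pi_S1 + 1/4*pi_S2 + 1/8*pi_S3
  pi_S3 = 3/8*pi_S0 + 1/8*pi_S1 + 3/8*pi_S2 + 1/4*pi_S3
with normalization: pi_S0 + pi_S1 + pi_S2 + pi_S3 = 1.

Using the first 3 balance equations plus normalization, the linear system A*pi = b is:
  [-7/8, 3/8, 1/4, 1/2] . pi = 0
  [1/4, -7/8, 1/8, 1/8] . pi = 0
  [1/4, 3/8, -3/4, 1/8] . pi = 0
  [1, 1, 1, 1] . pi = 1

Solving yields:
  pi_S0 = 197/643
  pi_S1 = 105/643
  pi_S2 = 150/643
  pi_S3 = 191/643

Verification (pi * P):
  197/643*1/8 + 105/643*3/8 + 150/643*1/4 + 191/643*1/2 = 197/643 = pi_S0  (ok)
  197/643*1/4 + 105/643*1/8 + 150/643*1/8 + 191/643*1/8 = 105/643 = pi_S1  (ok)
  197/643*1/4 + 105/643*3/8 + 150/643*1/4 + 191/643*1/8 = 150/643 = pi_S2  (ok)
  197/643*3/8 + 105/643*1/8 + 150/643*3/8 + 191/643*1/4 = 191/643 = pi_S3  (ok)

Answer: 197/643 105/643 150/643 191/643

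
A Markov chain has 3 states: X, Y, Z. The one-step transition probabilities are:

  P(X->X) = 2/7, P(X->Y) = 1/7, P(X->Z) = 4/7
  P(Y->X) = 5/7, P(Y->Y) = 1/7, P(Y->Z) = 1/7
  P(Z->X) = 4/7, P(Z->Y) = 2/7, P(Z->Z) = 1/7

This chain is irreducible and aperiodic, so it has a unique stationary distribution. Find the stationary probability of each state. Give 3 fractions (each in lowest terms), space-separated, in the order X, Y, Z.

The stationary distribution satisfies pi = pi * P, i.e.:
  pi_X = 2/7*pi_X + 5/7*pi_Y + 4/7*pi_Z
  pi_Y = 1/7*pi_X + 1/7*pi_Y + 2/7*pi_Z
  pi_Z = 4/7*pi_X + 1/7*pi_Y + 1/7*pi_Z
with normalization: pi_X + pi_Y + pi_Z = 1.

Using the first 2 balance equations plus normalization, the linear system A*pi = b is:
  [-5/7, 5/7, 4/7] . pi = 0
  [1/7, -6/7, 2/7] . pi = 0
  [1, 1, 1] . pi = 1

Solving yields:
  pi_X = 34/73
  pi_Y = 14/73
  pi_Z = 25/73

Verification (pi * P):
  34/73*2/7 + 14/73*5/7 + 25/73*4/7 = 34/73 = pi_X  (ok)
  34/73*1/7 + 14/73*1/7 + 25/73*2/7 = 14/73 = pi_Y  (ok)
  34/73*4/7 + 14/73*1/7 + 25/73*1/7 = 25/73 = pi_Z  (ok)

Answer: 34/73 14/73 25/73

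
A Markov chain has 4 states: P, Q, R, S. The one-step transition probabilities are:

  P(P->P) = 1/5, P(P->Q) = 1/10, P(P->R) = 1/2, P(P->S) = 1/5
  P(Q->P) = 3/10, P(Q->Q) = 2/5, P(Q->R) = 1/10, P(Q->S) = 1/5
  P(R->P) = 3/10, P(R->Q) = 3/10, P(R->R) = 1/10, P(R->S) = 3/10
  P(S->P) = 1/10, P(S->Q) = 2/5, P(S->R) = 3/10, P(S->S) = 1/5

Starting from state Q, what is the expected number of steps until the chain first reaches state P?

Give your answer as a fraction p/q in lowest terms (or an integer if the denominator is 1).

Answer: 35/9

Derivation:
Let h_i = expected steps to first reach P from state i.
Boundary: h_P = 0.
First-step equations for the other states:
  h_Q = 1 + 3/10*h_P + 2/5*h_Q + 1/10*h_R + 1/5*h_S
  h_R = 1 + 3/10*h_P + 3/10*h_Q + 1/10*h_R + 3/10*h_S
  h_S = 1 + 1/10*h_P + 2/5*h_Q + 3/10*h_R + 1/5*h_S

Substituting h_P = 0 and rearranging gives the linear system (I - Q) h = 1:
  [3/5, -1/10, -1/5] . (h_Q, h_R, h_S) = 1
  [-3/10, 9/10, -3/10] . (h_Q, h_R, h_S) = 1
  [-2/5, -3/10, 4/5] . (h_Q, h_R, h_S) = 1

Solving yields:
  h_Q = 35/9
  h_R = 250/63
  h_S = 295/63

Starting state is Q, so the expected hitting time is h_Q = 35/9.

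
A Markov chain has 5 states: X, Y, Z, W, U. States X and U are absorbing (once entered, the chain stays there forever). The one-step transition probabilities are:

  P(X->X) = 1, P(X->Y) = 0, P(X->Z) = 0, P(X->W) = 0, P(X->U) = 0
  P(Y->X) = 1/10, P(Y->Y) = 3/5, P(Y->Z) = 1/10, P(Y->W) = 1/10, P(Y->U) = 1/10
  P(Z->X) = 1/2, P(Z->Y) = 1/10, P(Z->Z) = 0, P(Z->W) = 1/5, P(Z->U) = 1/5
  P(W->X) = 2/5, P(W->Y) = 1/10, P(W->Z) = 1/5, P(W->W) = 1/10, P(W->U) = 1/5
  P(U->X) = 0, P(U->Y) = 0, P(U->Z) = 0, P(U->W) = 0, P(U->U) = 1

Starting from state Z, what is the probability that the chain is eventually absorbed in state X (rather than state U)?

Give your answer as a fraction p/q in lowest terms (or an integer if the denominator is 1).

Answer: 74/107

Derivation:
Let a_i = P(absorbed in X | start in state i).
Boundary conditions: a_X = 1, a_U = 0.
For each transient state i, a_i = sum_j P(i->j) * a_j:
  a_Y = 1/10*a_X + 3/5*a_Y + 1/10*a_Z + 1/10*a_W + 1/10*a_U
  a_Z = 1/2*a_X + 1/10*a_Y + 0*a_Z + 1/5*a_W + 1/5*a_U
  a_W = 2/5*a_X + 1/10*a_Y + 1/5*a_Z + 1/10*a_W + 1/5*a_U

Substituting a_X = 1 and a_U = 0, rearrange to (I - Q) a = r where r[i] = P(i -> X):
  [2/5, -1/10, -1/10] . (a_Y, a_Z, a_W) = 1/10
  [-1/10, 1, -1/5] . (a_Y, a_Z, a_W) = 1/2
  [-1/10, -1/5, 9/10] . (a_Y, a_Z, a_W) = 2/5

Solving yields:
  a_Y = 63/107
  a_Z = 74/107
  a_W = 71/107

Starting state is Z, so the absorption probability is a_Z = 74/107.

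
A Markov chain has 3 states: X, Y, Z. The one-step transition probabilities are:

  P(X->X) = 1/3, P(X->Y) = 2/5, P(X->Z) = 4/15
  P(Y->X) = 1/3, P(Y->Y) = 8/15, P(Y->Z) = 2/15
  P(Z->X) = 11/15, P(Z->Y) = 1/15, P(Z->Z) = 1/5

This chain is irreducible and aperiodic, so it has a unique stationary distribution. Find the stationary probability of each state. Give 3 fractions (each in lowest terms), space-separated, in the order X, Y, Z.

Answer: 41/99 38/99 20/99

Derivation:
The stationary distribution satisfies pi = pi * P, i.e.:
  pi_X = 1/3*pi_X + 1/3*pi_Y + 11/15*pi_Z
  pi_Y = 2/5*pi_X + 8/15*pi_Y + 1/15*pi_Z
  pi_Z = 4/15*pi_X + 2/15*pi_Y + 1/5*pi_Z
with normalization: pi_X + pi_Y + pi_Z = 1.

Using the first 2 balance equations plus normalization, the linear system A*pi = b is:
  [-2/3, 1/3, 11/15] . pi = 0
  [2/5, -7/15, 1/15] . pi = 0
  [1, 1, 1] . pi = 1

Solving yields:
  pi_X = 41/99
  pi_Y = 38/99
  pi_Z = 20/99

Verification (pi * P):
  41/99*1/3 + 38/99*1/3 + 20/99*11/15 = 41/99 = pi_X  (ok)
  41/99*2/5 + 38/99*8/15 + 20/99*1/15 = 38/99 = pi_Y  (ok)
  41/99*4/15 + 38/99*2/15 + 20/99*1/5 = 20/99 = pi_Z  (ok)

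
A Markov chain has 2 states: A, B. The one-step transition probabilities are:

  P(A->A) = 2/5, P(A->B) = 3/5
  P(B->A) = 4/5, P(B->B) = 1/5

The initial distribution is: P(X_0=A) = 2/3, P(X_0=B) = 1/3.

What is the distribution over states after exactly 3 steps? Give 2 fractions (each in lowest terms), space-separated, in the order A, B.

Answer: 212/375 163/375

Derivation:
Propagating the distribution step by step (d_{t+1} = d_t * P):
d_0 = (A=2/3, B=1/3)
  d_1[A] = 2/3*2/5 + 1/3*4/5 = 8/15
  d_1[B] = 2/3*3/5 + 1/3*1/5 = 7/15
d_1 = (A=8/15, B=7/15)
  d_2[A] = 8/15*2/5 + 7/15*4/5 = 44/75
  d_2[B] = 8/15*3/5 + 7/15*1/5 = 31/75
d_2 = (A=44/75, B=31/75)
  d_3[A] = 44/75*2/5 + 31/75*4/5 = 212/375
  d_3[B] = 44/75*3/5 + 31/75*1/5 = 163/375
d_3 = (A=212/375, B=163/375)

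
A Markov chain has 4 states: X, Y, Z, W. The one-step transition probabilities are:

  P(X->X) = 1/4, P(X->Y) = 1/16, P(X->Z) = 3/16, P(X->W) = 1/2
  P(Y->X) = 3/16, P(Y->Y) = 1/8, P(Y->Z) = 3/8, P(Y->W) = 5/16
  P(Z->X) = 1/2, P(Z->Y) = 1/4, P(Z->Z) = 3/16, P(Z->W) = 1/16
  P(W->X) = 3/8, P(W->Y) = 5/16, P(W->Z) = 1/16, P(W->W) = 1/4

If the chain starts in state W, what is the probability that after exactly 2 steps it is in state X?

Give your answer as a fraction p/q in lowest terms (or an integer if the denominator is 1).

Answer: 71/256

Derivation:
Computing P^2 by repeated multiplication:
P^1 =
  X: [1/4, 1/16, 3/16, 1/2]
  Y: [3/16, 1/8, 3/8, 5/16]
  Z: [1/2, 1/4, 3/16, 1/16]
  W: [3/8, 5/16, 1/16, 1/4]
P^2 =
  X: [91/256, 29/128, 35/256, 9/32]
  Y: [3/8, 7/32, 11/64, 15/64]
  Z: [37/128, 33/256, 29/128, 91/256]
  W: [71/256, 5/32, 55/256, 45/128]

(P^2)[W -> X] = 71/256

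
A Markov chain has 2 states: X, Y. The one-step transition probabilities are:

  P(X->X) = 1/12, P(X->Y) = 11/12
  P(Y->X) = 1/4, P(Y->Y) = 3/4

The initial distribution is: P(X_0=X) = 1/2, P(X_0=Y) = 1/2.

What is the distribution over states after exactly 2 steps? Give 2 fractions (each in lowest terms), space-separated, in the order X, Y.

Answer: 2/9 7/9

Derivation:
Propagating the distribution step by step (d_{t+1} = d_t * P):
d_0 = (X=1/2, Y=1/2)
  d_1[X] = 1/2*1/12 + 1/2*1/4 = 1/6
  d_1[Y] = 1/2*11/12 + 1/2*3/4 = 5/6
d_1 = (X=1/6, Y=5/6)
  d_2[X] = 1/6*1/12 + 5/6*1/4 = 2/9
  d_2[Y] = 1/6*11/12 + 5/6*3/4 = 7/9
d_2 = (X=2/9, Y=7/9)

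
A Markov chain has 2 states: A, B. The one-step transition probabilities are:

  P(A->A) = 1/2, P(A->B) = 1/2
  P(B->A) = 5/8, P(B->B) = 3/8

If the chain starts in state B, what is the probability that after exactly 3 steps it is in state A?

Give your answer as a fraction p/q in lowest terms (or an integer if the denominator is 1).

Computing P^3 by repeated multiplication:
P^1 =
  A: [1/2, 1/2]
  B: [5/8, 3/8]
P^2 =
  A: [9/16, 7/16]
  B: [35/64, 29/64]
P^3 =
  A: [71/128, 57/128]
  B: [285/512, 227/512]

(P^3)[B -> A] = 285/512

Answer: 285/512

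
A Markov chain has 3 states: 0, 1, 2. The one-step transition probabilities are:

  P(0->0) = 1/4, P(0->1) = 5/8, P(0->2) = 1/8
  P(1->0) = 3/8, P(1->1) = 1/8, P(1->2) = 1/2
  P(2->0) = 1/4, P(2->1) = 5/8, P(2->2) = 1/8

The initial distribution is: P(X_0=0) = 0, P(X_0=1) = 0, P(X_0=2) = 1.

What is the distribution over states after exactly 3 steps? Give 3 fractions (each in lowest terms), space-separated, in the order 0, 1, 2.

Propagating the distribution step by step (d_{t+1} = d_t * P):
d_0 = (0=0, 1=0, 2=1)
  d_1[0] = 0*1/4 + 0*3/8 + 1*1/4 = 1/4
  d_1[1] = 0*5/8 + 0*1/8 + 1*5/8 = 5/8
  d_1[2] = 0*1/8 + 0*1/2 + 1*1/8 = 1/8
d_1 = (0=1/4, 1=5/8, 2=1/8)
  d_2[0] = 1/4*1/4 + 5/8*3/8 + 1/8*1/4 = 21/64
  d_2[1] = 1/4*5/8 + 5/8*1/8 + 1/8*5/8 = 5/16
  d_2[2] = 1/4*1/8 + 5/8*1/2 + 1/8*1/8 = 23/64
d_2 = (0=21/64, 1=5/16, 2=23/64)
  d_3[0] = 21/64*1/4 + 5/16*3/8 + 23/64*1/4 = 37/128
  d_3[1] = 21/64*5/8 + 5/16*1/8 + 23/64*5/8 = 15/32
  d_3[2] = 21/64*1/8 + 5/16*1/2 + 23/64*1/8 = 31/128
d_3 = (0=37/128, 1=15/32, 2=31/128)

Answer: 37/128 15/32 31/128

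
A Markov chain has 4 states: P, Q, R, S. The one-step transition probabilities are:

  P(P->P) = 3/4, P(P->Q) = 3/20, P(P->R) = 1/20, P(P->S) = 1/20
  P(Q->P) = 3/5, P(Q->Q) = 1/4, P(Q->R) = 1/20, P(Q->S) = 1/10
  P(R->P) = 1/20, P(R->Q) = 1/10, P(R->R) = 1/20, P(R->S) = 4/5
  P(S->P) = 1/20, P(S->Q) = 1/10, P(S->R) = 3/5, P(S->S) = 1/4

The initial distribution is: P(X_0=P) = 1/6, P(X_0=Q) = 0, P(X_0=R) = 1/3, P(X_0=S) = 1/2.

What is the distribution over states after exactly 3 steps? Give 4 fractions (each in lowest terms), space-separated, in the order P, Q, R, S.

Propagating the distribution step by step (d_{t+1} = d_t * P):
d_0 = (P=1/6, Q=0, R=1/3, S=1/2)
  d_1[P] = 1/6*3/4 + 0*3/5 + 1/3*1/20 + 1/2*1/20 = 1/6
  d_1[Q] = 1/6*3/20 + 0*1/4 + 1/3*1/10 + 1/2*1/10 = 13/120
  d_1[R] = 1/6*1/20 + 0*1/20 + 1/3*1/20 + 1/2*3/5 = 13/40
  d_1[S] = 1/6*1/20 + 0*1/10 + 1/3*4/5 + 1/2*1/4 = 2/5
d_1 = (P=1/6, Q=13/120, R=13/40, S=2/5)
  d_2[P] = 1/6*3/4 + 13/120*3/5 + 13/40*1/20 + 2/5*1/20 = 181/800
  d_2[Q] = 1/6*3/20 + 13/120*1/4 + 13/40*1/10 + 2/5*1/10 = 299/2400
  d_2[R] = 1/6*1/20 + 13/120*1/20 + 13/40*1/20 + 2/5*3/5 = 27/100
  d_2[S] = 1/6*1/20 + 13/120*1/10 + 13/40*4/5 + 2/5*1/4 = 91/240
d_2 = (P=181/800, Q=299/2400, R=27/100, S=91/240)
  d_3[P] = 181/800*3/4 + 299/2400*3/5 + 27/100*1/20 + 91/240*1/20 = 13291/48000
  d_3[Q] = 181/800*3/20 + 299/2400*1/4 + 27/100*1/10 + 91/240*1/10 = 13/100
  d_3[R] = 181/800*1/20 + 299/2400*1/20 + 27/100*1/20 + 91/240*3/5 = 1241/4800
  d_3[S] = 181/800*1/20 + 299/2400*1/10 + 27/100*4/5 + 91/240*1/4 = 5353/16000
d_3 = (P=13291/48000, Q=13/100, R=1241/4800, S=5353/16000)

Answer: 13291/48000 13/100 1241/4800 5353/16000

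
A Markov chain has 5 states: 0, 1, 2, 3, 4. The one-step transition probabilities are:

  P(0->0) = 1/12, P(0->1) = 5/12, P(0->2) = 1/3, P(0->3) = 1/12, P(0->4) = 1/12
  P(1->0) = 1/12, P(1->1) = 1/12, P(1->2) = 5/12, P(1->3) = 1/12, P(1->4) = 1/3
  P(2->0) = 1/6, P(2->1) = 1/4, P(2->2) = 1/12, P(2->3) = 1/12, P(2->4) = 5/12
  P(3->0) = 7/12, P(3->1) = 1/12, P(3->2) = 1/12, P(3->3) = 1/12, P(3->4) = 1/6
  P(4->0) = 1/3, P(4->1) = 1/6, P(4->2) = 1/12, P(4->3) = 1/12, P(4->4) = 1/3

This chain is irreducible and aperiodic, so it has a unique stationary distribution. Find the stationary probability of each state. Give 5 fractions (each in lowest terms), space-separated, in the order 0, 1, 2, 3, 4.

Answer: 94/441 125/588 61/294 1/12 125/441

Derivation:
The stationary distribution satisfies pi = pi * P, i.e.:
  pi_0 = 1/12*pi_0 + 1/12*pi_1 + 1/6*pi_2 + 7/12*pi_3 + 1/3*pi_4
  pi_1 = 5/12*pi_0 + 1/12*pi_1 + 1/4*pi_2 + 1/12*pi_3 + 1/6*pi_4
  pi_2 = 1/3*pi_0 + 5/12*pi_1 + 1/12*pi_2 + 1/12*pi_3 + 1/12*pi_4
  pi_3 = 1/12*pi_0 + 1/12*pi_1 + 1/12*pi_2 + 1/12*pi_3 + 1/12*pi_4
  pi_4 = 1/12*pi_0 + 1/3*pi_1 + 5/12*pi_2 + 1/6*pi_3 + 1/3*pi_4
with normalization: pi_0 + pi_1 + pi_2 + pi_3 + pi_4 = 1.

Using the first 4 balance equations plus normalization, the linear system A*pi = b is:
  [-11/12, 1/12, 1/6, 7/12, 1/3] . pi = 0
  [5/12, -11/12, 1/4, 1/12, 1/6] . pi = 0
  [1/3, 5/12, -11/12, 1/12, 1/12] . pi = 0
  [1/12, 1/12, 1/12, -11/12, 1/12] . pi = 0
  [1, 1, 1, 1, 1] . pi = 1

Solving yields:
  pi_0 = 94/441
  pi_1 = 125/588
  pi_2 = 61/294
  pi_3 = 1/12
  pi_4 = 125/441

Verification (pi * P):
  94/441*1/12 + 125/588*1/12 + 61/294*1/6 + 1/12*7/12 + 125/441*1/3 = 94/441 = pi_0  (ok)
  94/441*5/12 + 125/588*1/12 + 61/294*1/4 + 1/12*1/12 + 125/441*1/6 = 125/588 = pi_1  (ok)
  94/441*1/3 + 125/588*5/12 + 61/294*1/12 + 1/12*1/12 + 125/441*1/12 = 61/294 = pi_2  (ok)
  94/441*1/12 + 125/588*1/12 + 61/294*1/12 + 1/12*1/12 + 125/441*1/12 = 1/12 = pi_3  (ok)
  94/441*1/12 + 125/588*1/3 + 61/294*5/12 + 1/12*1/6 + 125/441*1/3 = 125/441 = pi_4  (ok)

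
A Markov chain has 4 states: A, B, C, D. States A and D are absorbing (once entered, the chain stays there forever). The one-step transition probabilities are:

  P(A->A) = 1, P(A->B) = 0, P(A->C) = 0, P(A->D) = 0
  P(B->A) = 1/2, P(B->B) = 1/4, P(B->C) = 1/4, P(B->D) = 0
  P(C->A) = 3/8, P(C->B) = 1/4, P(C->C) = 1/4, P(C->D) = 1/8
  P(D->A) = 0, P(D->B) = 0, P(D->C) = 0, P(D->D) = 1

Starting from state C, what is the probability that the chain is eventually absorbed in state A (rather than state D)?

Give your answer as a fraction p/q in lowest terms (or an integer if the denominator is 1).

Let a_i = P(absorbed in A | start in state i).
Boundary conditions: a_A = 1, a_D = 0.
For each transient state i, a_i = sum_j P(i->j) * a_j:
  a_B = 1/2*a_A + 1/4*a_B + 1/4*a_C + 0*a_D
  a_C = 3/8*a_A + 1/4*a_B + 1/4*a_C + 1/8*a_D

Substituting a_A = 1 and a_D = 0, rearrange to (I - Q) a = r where r[i] = P(i -> A):
  [3/4, -1/4] . (a_B, a_C) = 1/2
  [-1/4, 3/4] . (a_B, a_C) = 3/8

Solving yields:
  a_B = 15/16
  a_C = 13/16

Starting state is C, so the absorption probability is a_C = 13/16.

Answer: 13/16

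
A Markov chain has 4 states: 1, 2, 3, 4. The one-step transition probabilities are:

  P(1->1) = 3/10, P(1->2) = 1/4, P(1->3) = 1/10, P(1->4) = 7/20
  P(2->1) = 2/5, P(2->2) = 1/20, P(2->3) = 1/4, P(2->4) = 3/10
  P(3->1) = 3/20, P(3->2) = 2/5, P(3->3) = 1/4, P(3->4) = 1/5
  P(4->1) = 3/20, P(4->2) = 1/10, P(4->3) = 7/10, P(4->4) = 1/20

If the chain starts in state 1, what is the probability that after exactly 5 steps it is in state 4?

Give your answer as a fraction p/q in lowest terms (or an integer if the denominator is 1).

Computing P^5 by repeated multiplication:
P^1 =
  1: [3/10, 1/4, 1/10, 7/20]
  2: [2/5, 1/20, 1/4, 3/10]
  3: [3/20, 2/5, 1/4, 1/5]
  4: [3/20, 1/10, 7/10, 1/20]
P^2 =
  1: [103/400, 13/80, 29/80, 87/400]
  2: [89/400, 93/400, 13/40, 11/50]
  3: [109/400, 71/400, 127/400, 93/400]
  4: [79/400, 131/400, 1/4, 9/40]
P^3 =
  1: [917/4000, 957/4000, 1237/4000, 889/4000]
  2: [483/2000, 877/4000, 101/320, 1789/8000]
  3: [941/4000, 909/4000, 251/800, 179/800]
  4: [523/2000, 753/4000, 2573/8000, 1829/8000]
P^4 =
  1: [1221/5000, 269/1250, 101/320, 8999/40000]
  2: [19283/80000, 4399/20000, 10061/32000, 35937/160000]
  3: [2421/10000, 4361/20000, 1577/5000, 4489/20000]
  4: [18903/80000, 2263/10000, 10037/32000, 35801/160000]
P^5 =
  1: [24043/100000, 88223/400000, 251687/800000, 179523/800000]
  2: [385829/1600000, 5487/25000, 201547/640000, 718271/3200000]
  3: [96331/400000, 88013/400000, 1007/3200, 89781/400000]
  4: [387229/1600000, 8729/40000, 1008791/3200000, 718431/3200000]

(P^5)[1 -> 4] = 179523/800000

Answer: 179523/800000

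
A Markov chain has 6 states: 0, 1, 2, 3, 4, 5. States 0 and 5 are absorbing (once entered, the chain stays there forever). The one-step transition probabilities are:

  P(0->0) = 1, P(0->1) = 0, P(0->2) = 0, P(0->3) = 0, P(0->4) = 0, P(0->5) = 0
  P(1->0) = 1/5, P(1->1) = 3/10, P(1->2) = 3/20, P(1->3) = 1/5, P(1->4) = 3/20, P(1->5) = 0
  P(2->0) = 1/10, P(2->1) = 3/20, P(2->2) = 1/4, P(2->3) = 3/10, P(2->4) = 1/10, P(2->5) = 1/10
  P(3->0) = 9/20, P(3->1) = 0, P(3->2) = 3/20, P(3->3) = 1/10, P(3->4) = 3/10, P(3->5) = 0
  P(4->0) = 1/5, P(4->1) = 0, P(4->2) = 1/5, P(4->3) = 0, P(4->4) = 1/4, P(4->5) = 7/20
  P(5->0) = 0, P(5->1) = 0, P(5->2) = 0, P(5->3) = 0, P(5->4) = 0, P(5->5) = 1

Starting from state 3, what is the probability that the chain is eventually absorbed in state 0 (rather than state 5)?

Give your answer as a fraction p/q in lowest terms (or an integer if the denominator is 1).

Let a_i = P(absorbed in 0 | start in state i).
Boundary conditions: a_0 = 1, a_5 = 0.
For each transient state i, a_i = sum_j P(i->j) * a_j:
  a_1 = 1/5*a_0 + 3/10*a_1 + 3/20*a_2 + 1/5*a_3 + 3/20*a_4 + 0*a_5
  a_2 = 1/10*a_0 + 3/20*a_1 + 1/4*a_2 + 3/10*a_3 + 1/10*a_4 + 1/10*a_5
  a_3 = 9/20*a_0 + 0*a_1 + 3/20*a_2 + 1/10*a_3 + 3/10*a_4 + 0*a_5
  a_4 = 1/5*a_0 + 0*a_1 + 1/5*a_2 + 0*a_3 + 1/4*a_4 + 7/20*a_5

Substituting a_0 = 1 and a_5 = 0, rearrange to (I - Q) a = r where r[i] = P(i -> 0):
  [7/10, -3/20, -1/5, -3/20] . (a_1, a_2, a_3, a_4) = 1/5
  [-3/20, 3/4, -3/10, -1/10] . (a_1, a_2, a_3, a_4) = 1/10
  [0, -3/20, 9/10, -3/10] . (a_1, a_2, a_3, a_4) = 9/20
  [0, -1/5, 0, 3/4] . (a_1, a_2, a_3, a_4) = 1/5

Solving yields:
  a_1 = 87/119
  a_2 = 76/119
  a_3 = 179/238
  a_4 = 52/119

Starting state is 3, so the absorption probability is a_3 = 179/238.

Answer: 179/238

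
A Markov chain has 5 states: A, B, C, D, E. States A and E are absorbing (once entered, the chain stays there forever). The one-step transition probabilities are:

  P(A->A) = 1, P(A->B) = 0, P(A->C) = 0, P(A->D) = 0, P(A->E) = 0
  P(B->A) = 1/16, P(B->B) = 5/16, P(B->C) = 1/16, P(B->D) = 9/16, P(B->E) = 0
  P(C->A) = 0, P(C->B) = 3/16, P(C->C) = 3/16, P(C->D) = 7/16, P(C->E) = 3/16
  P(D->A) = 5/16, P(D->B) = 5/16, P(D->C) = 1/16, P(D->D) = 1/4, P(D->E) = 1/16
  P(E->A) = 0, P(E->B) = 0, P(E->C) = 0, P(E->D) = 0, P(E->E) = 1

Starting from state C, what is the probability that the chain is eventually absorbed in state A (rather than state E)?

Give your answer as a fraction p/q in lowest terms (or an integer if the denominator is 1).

Let a_i = P(absorbed in A | start in state i).
Boundary conditions: a_A = 1, a_E = 0.
For each transient state i, a_i = sum_j P(i->j) * a_j:
  a_B = 1/16*a_A + 5/16*a_B + 1/16*a_C + 9/16*a_D + 0*a_E
  a_C = 0*a_A + 3/16*a_B + 3/16*a_C + 7/16*a_D + 3/16*a_E
  a_D = 5/16*a_A + 5/16*a_B + 1/16*a_C + 1/4*a_D + 1/16*a_E

Substituting a_A = 1 and a_E = 0, rearrange to (I - Q) a = r where r[i] = P(i -> A):
  [11/16, -1/16, -9/16] . (a_B, a_C, a_D) = 1/16
  [-3/16, 13/16, -7/16] . (a_B, a_C, a_D) = 0
  [-5/16, -1/16, 3/4] . (a_B, a_C, a_D) = 5/16

Solving yields:
  a_B = 769/956
  a_C = 591/956
  a_D = 192/239

Starting state is C, so the absorption probability is a_C = 591/956.

Answer: 591/956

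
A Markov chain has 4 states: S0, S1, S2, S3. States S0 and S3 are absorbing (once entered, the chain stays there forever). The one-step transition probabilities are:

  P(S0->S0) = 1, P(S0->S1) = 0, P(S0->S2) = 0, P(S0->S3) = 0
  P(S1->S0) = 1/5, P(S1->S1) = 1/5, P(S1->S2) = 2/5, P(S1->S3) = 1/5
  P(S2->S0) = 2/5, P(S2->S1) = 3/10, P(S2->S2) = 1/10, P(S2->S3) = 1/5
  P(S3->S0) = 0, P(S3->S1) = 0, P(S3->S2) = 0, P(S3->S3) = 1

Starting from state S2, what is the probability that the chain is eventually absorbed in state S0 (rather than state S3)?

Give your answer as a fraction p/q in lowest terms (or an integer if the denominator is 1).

Let a_i = P(absorbed in S0 | start in state i).
Boundary conditions: a_S0 = 1, a_S3 = 0.
For each transient state i, a_i = sum_j P(i->j) * a_j:
  a_S1 = 1/5*a_S0 + 1/5*a_S1 + 2/5*a_S2 + 1/5*a_S3
  a_S2 = 2/5*a_S0 + 3/10*a_S1 + 1/10*a_S2 + 1/5*a_S3

Substituting a_S0 = 1 and a_S3 = 0, rearrange to (I - Q) a = r where r[i] = P(i -> S0):
  [4/5, -2/5] . (a_S1, a_S2) = 1/5
  [-3/10, 9/10] . (a_S1, a_S2) = 2/5

Solving yields:
  a_S1 = 17/30
  a_S2 = 19/30

Starting state is S2, so the absorption probability is a_S2 = 19/30.

Answer: 19/30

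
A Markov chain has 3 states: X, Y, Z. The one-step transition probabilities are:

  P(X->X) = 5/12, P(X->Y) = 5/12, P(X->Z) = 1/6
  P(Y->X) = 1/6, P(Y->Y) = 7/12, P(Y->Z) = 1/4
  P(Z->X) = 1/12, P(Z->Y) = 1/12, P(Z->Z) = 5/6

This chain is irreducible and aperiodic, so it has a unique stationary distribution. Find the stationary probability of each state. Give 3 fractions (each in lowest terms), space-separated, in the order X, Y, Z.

Answer: 7/44 3/11 25/44

Derivation:
The stationary distribution satisfies pi = pi * P, i.e.:
  pi_X = 5/12*pi_X + 1/6*pi_Y + 1/12*pi_Z
  pi_Y = 5/12*pi_X + 7/12*pi_Y + 1/12*pi_Z
  pi_Z = 1/6*pi_X + 1/4*pi_Y + 5/6*pi_Z
with normalization: pi_X + pi_Y + pi_Z = 1.

Using the first 2 balance equations plus normalization, the linear system A*pi = b is:
  [-7/12, 1/6, 1/12] . pi = 0
  [5/12, -5/12, 1/12] . pi = 0
  [1, 1, 1] . pi = 1

Solving yields:
  pi_X = 7/44
  pi_Y = 3/11
  pi_Z = 25/44

Verification (pi * P):
  7/44*5/12 + 3/11*1/6 + 25/44*1/12 = 7/44 = pi_X  (ok)
  7/44*5/12 + 3/11*7/12 + 25/44*1/12 = 3/11 = pi_Y  (ok)
  7/44*1/6 + 3/11*1/4 + 25/44*5/6 = 25/44 = pi_Z  (ok)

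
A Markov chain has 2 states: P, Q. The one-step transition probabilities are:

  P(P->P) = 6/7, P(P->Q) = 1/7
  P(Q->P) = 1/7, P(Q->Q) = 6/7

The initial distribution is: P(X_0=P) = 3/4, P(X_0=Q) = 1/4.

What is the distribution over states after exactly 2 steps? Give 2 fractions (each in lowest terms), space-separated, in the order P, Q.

Propagating the distribution step by step (d_{t+1} = d_t * P):
d_0 = (P=3/4, Q=1/4)
  d_1[P] = 3/4*6/7 + 1/4*1/7 = 19/28
  d_1[Q] = 3/4*1/7 + 1/4*6/7 = 9/28
d_1 = (P=19/28, Q=9/28)
  d_2[P] = 19/28*6/7 + 9/28*1/7 = 123/196
  d_2[Q] = 19/28*1/7 + 9/28*6/7 = 73/196
d_2 = (P=123/196, Q=73/196)

Answer: 123/196 73/196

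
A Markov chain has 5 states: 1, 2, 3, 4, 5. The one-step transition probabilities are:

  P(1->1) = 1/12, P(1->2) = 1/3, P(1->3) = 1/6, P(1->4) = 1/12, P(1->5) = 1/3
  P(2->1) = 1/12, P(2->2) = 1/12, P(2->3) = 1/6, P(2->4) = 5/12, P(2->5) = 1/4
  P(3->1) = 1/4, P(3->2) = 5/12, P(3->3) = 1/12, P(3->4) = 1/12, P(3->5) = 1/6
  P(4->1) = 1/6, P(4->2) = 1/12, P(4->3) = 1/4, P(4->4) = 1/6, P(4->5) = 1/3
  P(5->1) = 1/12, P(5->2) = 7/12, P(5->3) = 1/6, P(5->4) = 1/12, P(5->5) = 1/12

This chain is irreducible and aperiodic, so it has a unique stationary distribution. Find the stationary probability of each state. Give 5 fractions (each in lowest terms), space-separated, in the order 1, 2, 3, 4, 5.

The stationary distribution satisfies pi = pi * P, i.e.:
  pi_1 = 1/12*pi_1 + 1/12*pi_2 + 1/4*pi_3 + 1/6*pi_4 + 1/12*pi_5
  pi_2 = 1/3*pi_1 + 1/12*pi_2 + 5/12*pi_3 + 1/12*pi_4 + 7/12*pi_5
  pi_3 = 1/6*pi_1 + 1/6*pi_2 + 1/12*pi_3 + 1/4*pi_4 + 1/6*pi_5
  pi_4 = 1/12*pi_1 + 5/12*pi_2 + 1/12*pi_3 + 1/6*pi_4 + 1/12*pi_5
  pi_5 = 1/3*pi_1 + 1/4*pi_2 + 1/6*pi_3 + 1/3*pi_4 + 1/12*pi_5
with normalization: pi_1 + pi_2 + pi_3 + pi_4 + pi_5 = 1.

Using the first 4 balance equations plus normalization, the linear system A*pi = b is:
  [-11/12, 1/12, 1/4, 1/6, 1/12] . pi = 0
  [1/3, -11/12, 5/12, 1/12, 7/12] . pi = 0
  [1/6, 1/6, -11/12, 1/4, 1/6] . pi = 0
  [1/12, 5/12, 1/12, -5/6, 1/12] . pi = 0
  [1, 1, 1, 1, 1] . pi = 1

Solving yields:
  pi_1 = 1114/8727
  pi_2 = 1653/5818
  pi_3 = 491/2909
  pi_4 = 565/2909
  pi_5 = 3931/17454

Verification (pi * P):
  1114/8727*1/12 + 1653/5818*1/12 + 491/2909*1/4 + 565/2909*1/6 + 3931/17454*1/12 = 1114/8727 = pi_1  (ok)
  1114/8727*1/3 + 1653/5818*1/12 + 491/2909*5/12 + 565/2909*1/12 + 3931/17454*7/12 = 1653/5818 = pi_2  (ok)
  1114/8727*1/6 + 1653/5818*1/6 + 491/2909*1/12 + 565/2909*1/4 + 3931/17454*1/6 = 491/2909 = pi_3  (ok)
  1114/8727*1/12 + 1653/5818*5/12 + 491/2909*1/12 + 565/2909*1/6 + 3931/17454*1/12 = 565/2909 = pi_4  (ok)
  1114/8727*1/3 + 1653/5818*1/4 + 491/2909*1/6 + 565/2909*1/3 + 3931/17454*1/12 = 3931/17454 = pi_5  (ok)

Answer: 1114/8727 1653/5818 491/2909 565/2909 3931/17454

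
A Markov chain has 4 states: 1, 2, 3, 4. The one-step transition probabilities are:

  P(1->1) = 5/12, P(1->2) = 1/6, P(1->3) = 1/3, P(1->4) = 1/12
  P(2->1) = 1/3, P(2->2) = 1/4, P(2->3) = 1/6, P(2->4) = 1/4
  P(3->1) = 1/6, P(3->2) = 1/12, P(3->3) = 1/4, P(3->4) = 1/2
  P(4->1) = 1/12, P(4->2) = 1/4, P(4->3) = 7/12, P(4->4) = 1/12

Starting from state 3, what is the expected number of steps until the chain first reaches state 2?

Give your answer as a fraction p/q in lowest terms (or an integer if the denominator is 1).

Let h_i = expected steps to first reach 2 from state i.
Boundary: h_2 = 0.
First-step equations for the other states:
  h_1 = 1 + 5/12*h_1 + 1/6*h_2 + 1/3*h_3 + 1/12*h_4
  h_3 = 1 + 1/6*h_1 + 1/12*h_2 + 1/4*h_3 + 1/2*h_4
  h_4 = 1 + 1/12*h_1 + 1/4*h_2 + 7/12*h_3 + 1/12*h_4

Substituting h_2 = 0 and rearranging gives the linear system (I - Q) h = 1:
  [7/12, -1/3, -1/12] . (h_1, h_3, h_4) = 1
  [-1/6, 3/4, -1/2] . (h_1, h_3, h_4) = 1
  [-1/12, -7/12, 11/12] . (h_1, h_3, h_4) = 1

Solving yields:
  h_1 = 141/22
  h_3 = 74/11
  h_4 = 131/22

Starting state is 3, so the expected hitting time is h_3 = 74/11.

Answer: 74/11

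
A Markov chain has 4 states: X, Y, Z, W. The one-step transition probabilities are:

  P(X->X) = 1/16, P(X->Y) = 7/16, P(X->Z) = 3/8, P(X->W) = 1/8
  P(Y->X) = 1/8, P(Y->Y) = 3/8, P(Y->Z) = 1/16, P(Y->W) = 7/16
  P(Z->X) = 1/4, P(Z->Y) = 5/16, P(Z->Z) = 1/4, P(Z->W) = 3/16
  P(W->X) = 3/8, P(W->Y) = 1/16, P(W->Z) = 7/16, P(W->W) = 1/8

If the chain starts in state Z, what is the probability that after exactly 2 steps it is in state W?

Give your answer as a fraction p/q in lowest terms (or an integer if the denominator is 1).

Computing P^2 by repeated multiplication:
P^1 =
  X: [1/16, 7/16, 3/8, 1/8]
  Y: [1/8, 3/8, 1/16, 7/16]
  Z: [1/4, 5/16, 1/4, 3/16]
  W: [3/8, 1/16, 7/16, 1/8]
P^2 =
  X: [51/256, 81/256, 51/256, 73/256]
  Y: [15/64, 31/128, 71/256, 63/256]
  Z: [3/16, 81/256, 33/128, 61/256]
  W: [3/16, 85/256, 79/256, 11/64]

(P^2)[Z -> W] = 61/256

Answer: 61/256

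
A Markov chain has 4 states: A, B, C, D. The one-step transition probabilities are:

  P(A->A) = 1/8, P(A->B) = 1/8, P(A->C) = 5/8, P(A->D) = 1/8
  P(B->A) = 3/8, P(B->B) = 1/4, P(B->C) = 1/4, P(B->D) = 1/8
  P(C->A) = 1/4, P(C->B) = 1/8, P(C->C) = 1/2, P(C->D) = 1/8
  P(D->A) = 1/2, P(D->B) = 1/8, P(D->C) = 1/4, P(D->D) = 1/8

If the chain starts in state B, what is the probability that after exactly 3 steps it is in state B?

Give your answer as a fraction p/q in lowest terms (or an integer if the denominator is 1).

Computing P^3 by repeated multiplication:
P^1 =
  A: [1/8, 1/8, 5/8, 1/8]
  B: [3/8, 1/4, 1/4, 1/8]
  C: [1/4, 1/8, 1/2, 1/8]
  D: [1/2, 1/8, 1/4, 1/8]
P^2 =
  A: [9/32, 9/64, 29/64, 1/8]
  B: [17/64, 5/32, 29/64, 1/8]
  C: [17/64, 9/64, 15/32, 1/8]
  D: [15/64, 9/64, 1/2, 1/8]
P^3 =
  A: [135/512, 73/512, 15/32, 1/8]
  B: [137/512, 37/256, 237/512, 1/8]
  C: [17/64, 73/512, 239/512, 1/8]
  D: [69/256, 73/512, 237/512, 1/8]

(P^3)[B -> B] = 37/256

Answer: 37/256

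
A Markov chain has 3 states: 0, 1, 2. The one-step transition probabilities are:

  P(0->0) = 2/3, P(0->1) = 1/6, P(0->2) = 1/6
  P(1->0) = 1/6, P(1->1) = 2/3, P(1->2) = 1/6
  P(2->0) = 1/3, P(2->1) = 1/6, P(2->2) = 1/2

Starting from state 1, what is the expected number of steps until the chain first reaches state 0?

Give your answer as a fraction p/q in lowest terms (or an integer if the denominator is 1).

Answer: 24/5

Derivation:
Let h_i = expected steps to first reach 0 from state i.
Boundary: h_0 = 0.
First-step equations for the other states:
  h_1 = 1 + 1/6*h_0 + 2/3*h_1 + 1/6*h_2
  h_2 = 1 + 1/3*h_0 + 1/6*h_1 + 1/2*h_2

Substituting h_0 = 0 and rearranging gives the linear system (I - Q) h = 1:
  [1/3, -1/6] . (h_1, h_2) = 1
  [-1/6, 1/2] . (h_1, h_2) = 1

Solving yields:
  h_1 = 24/5
  h_2 = 18/5

Starting state is 1, so the expected hitting time is h_1 = 24/5.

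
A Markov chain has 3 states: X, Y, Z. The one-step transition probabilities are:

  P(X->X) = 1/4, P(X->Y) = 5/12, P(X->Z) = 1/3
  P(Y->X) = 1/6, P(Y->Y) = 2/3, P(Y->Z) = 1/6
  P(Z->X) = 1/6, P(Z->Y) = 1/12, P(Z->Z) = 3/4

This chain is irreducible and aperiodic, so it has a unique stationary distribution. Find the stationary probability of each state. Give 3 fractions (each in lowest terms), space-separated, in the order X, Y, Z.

Answer: 2/11 19/55 26/55

Derivation:
The stationary distribution satisfies pi = pi * P, i.e.:
  pi_X = 1/4*pi_X + 1/6*pi_Y + 1/6*pi_Z
  pi_Y = 5/12*pi_X + 2/3*pi_Y + 1/12*pi_Z
  pi_Z = 1/3*pi_X + 1/6*pi_Y + 3/4*pi_Z
with normalization: pi_X + pi_Y + pi_Z = 1.

Using the first 2 balance equations plus normalization, the linear system A*pi = b is:
  [-3/4, 1/6, 1/6] . pi = 0
  [5/12, -1/3, 1/12] . pi = 0
  [1, 1, 1] . pi = 1

Solving yields:
  pi_X = 2/11
  pi_Y = 19/55
  pi_Z = 26/55

Verification (pi * P):
  2/11*1/4 + 19/55*1/6 + 26/55*1/6 = 2/11 = pi_X  (ok)
  2/11*5/12 + 19/55*2/3 + 26/55*1/12 = 19/55 = pi_Y  (ok)
  2/11*1/3 + 19/55*1/6 + 26/55*3/4 = 26/55 = pi_Z  (ok)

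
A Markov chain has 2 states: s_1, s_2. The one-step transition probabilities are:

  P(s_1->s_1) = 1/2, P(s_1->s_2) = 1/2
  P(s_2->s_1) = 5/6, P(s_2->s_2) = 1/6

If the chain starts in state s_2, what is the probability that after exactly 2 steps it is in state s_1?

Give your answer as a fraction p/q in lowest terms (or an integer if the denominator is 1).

Computing P^2 by repeated multiplication:
P^1 =
  s_1: [1/2, 1/2]
  s_2: [5/6, 1/6]
P^2 =
  s_1: [2/3, 1/3]
  s_2: [5/9, 4/9]

(P^2)[s_2 -> s_1] = 5/9

Answer: 5/9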